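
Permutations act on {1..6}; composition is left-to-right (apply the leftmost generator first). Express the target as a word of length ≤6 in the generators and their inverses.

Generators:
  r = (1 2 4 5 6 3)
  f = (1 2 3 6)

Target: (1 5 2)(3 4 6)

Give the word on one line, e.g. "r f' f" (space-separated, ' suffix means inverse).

r r r f

  after r: (1 2 4 5 6 3)
  after r: (1 4 6)(2 5 3)
  after r: (1 5)(2 6)(3 4)
  after f: (1 5 2)(3 4 6)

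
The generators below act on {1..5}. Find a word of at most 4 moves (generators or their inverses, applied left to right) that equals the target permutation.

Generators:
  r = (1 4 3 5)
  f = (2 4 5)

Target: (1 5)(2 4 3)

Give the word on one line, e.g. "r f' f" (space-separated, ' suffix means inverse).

r f

  after r: (1 4 3 5)
  after f: (1 5)(2 4 3)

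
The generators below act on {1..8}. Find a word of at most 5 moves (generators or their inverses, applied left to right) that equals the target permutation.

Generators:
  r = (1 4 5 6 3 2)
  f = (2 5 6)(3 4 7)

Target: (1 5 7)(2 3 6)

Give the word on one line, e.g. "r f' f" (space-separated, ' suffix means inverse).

  after f': (2 6 5)(3 7 4)
  after r: (1 4 2 3 7 5)
  after f': (1 3 4 6 5)(2 7)
  after r: (1 2 7)(3 5 4)
  after f: (1 5 7)(2 3 6)

f' r f' r f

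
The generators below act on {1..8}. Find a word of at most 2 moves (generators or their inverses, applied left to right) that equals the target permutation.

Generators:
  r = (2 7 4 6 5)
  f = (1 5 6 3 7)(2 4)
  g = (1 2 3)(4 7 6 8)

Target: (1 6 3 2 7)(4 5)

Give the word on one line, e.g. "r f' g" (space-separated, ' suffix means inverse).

  after f: (1 5 6 3 7)(2 4)
  after r': (1 6 3 2 7)(4 5)

f r'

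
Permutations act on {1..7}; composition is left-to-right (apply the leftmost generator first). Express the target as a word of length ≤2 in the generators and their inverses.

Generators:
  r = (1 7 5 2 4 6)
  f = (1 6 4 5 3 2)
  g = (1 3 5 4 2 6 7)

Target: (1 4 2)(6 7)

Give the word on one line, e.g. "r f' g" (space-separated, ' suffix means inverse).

  after f': (1 2 3 5 4 6)
  after g': (1 4 2)(6 7)

f' g'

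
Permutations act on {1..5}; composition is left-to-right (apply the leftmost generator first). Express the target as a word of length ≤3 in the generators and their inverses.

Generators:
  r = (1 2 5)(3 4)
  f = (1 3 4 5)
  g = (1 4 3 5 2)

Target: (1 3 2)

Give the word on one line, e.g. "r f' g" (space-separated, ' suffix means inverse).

  after f: (1 3 4 5)
  after f: (1 4)(3 5)
  after g: (1 3 2)

f f g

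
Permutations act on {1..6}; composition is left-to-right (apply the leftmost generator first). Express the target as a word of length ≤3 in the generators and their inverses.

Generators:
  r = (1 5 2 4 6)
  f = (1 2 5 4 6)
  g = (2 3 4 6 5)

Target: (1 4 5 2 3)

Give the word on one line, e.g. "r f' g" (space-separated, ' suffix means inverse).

  after g: (2 3 4 6 5)
  after f: (1 2 3 6 4)
  after r: (1 4 5 2 3)

g f r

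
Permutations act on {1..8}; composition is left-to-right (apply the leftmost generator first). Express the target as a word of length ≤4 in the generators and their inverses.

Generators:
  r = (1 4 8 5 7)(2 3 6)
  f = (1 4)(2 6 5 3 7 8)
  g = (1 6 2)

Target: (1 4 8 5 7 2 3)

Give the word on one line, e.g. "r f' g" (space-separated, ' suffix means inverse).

r g g

  after r: (1 4 8 5 7)(2 3 6)
  after g: (1 4 8 5 7 6)(2 3)
  after g: (1 4 8 5 7 2 3)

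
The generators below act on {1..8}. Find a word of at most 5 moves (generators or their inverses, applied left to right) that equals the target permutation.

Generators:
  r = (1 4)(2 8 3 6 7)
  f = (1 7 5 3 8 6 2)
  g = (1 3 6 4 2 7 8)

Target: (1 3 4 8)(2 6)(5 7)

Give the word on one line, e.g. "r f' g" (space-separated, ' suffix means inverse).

f g r

  after f: (1 7 5 3 8 6 2)
  after g: (1 8 4 2 3)(5 6 7)
  after r: (1 3 4 8)(2 6)(5 7)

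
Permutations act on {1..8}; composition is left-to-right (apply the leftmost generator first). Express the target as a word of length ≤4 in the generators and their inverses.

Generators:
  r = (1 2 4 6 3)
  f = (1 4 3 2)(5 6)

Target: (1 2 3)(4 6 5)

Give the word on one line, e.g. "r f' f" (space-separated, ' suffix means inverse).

  after f: (1 4 3 2)(5 6)
  after r': (1 2 3)(4 6 5)

f r'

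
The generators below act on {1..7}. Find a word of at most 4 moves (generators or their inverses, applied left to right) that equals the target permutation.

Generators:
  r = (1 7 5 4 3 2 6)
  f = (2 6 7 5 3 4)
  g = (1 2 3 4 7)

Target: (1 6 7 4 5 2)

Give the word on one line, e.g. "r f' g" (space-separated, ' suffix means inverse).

r f' g'

  after r: (1 7 5 4 3 2 6)
  after f': (1 6)(3 4 5)
  after g': (1 6 7 4 5 2)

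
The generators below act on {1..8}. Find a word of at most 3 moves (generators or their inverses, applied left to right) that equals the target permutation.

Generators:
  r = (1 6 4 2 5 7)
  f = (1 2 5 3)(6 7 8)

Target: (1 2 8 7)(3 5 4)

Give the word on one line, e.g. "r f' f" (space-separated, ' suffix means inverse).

r' r' f'

  after r': (1 7 5 2 4 6)
  after r': (1 5 4)(2 6 7)
  after f': (1 2 8 7)(3 5 4)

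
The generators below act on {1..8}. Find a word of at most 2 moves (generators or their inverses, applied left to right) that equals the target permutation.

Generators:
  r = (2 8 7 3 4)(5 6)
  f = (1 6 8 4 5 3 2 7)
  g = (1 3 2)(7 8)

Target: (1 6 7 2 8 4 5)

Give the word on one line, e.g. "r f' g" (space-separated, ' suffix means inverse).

  after f: (1 6 8 4 5 3 2 7)
  after g': (1 6 7 2 8 4 5)

f g'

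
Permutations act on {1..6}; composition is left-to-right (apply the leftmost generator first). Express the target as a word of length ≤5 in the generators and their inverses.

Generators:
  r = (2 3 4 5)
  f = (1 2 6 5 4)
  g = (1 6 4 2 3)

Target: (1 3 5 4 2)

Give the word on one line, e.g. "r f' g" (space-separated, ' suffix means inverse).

  after g: (1 6 4 2 3)
  after f': (1 2 3 4)(5 6)
  after g': (1 4 3 6 5)
  after f: (2 6 4 3 5)
  after g': (1 3 5 4 2)

g f' g' f g'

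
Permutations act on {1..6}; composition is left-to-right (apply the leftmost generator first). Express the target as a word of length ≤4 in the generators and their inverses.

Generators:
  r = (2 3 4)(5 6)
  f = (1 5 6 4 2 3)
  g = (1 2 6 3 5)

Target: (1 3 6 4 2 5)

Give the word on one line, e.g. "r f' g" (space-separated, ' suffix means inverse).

g r

  after g: (1 2 6 3 5)
  after r: (1 3 6 4 2 5)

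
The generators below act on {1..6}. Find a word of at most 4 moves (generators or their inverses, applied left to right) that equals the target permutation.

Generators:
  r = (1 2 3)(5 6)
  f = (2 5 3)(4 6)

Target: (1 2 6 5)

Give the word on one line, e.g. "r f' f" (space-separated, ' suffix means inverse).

f' f' r

  after f': (2 3 5)(4 6)
  after f': (2 5 3)
  after r: (1 2 6 5)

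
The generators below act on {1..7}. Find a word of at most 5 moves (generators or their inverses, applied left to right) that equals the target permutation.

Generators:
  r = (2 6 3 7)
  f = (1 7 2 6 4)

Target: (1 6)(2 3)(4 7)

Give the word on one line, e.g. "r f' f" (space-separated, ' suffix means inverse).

f r f

  after f: (1 7 2 6 4)
  after r: (1 2 3 7 6 4)
  after f: (1 6)(2 3)(4 7)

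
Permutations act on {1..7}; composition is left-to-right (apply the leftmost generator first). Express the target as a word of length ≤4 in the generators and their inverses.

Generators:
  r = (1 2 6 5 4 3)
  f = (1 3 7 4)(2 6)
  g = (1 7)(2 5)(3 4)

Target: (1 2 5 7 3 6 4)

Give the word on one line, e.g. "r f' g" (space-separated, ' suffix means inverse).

  after g': (1 7)(2 5)(3 4)
  after r': (1 7 3 5)(2 6)
  after g': (2 6 5 7 4 3)
  after r: (1 2 5 7 3 6 4)

g' r' g' r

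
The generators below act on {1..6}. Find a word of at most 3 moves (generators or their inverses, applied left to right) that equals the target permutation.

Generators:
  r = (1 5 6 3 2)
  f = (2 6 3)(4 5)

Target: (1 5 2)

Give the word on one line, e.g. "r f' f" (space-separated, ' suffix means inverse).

  after r: (1 5 6 3 2)
  after f: (1 4 5 3 6 2)
  after f: (1 5 2)

r f f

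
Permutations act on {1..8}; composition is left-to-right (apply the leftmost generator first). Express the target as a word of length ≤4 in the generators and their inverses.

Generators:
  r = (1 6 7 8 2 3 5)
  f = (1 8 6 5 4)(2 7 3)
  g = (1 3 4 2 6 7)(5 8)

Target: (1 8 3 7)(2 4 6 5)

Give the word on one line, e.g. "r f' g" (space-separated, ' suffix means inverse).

  after r': (1 5 3 2 8 7 6)
  after f': (1 6 4 5 7 8 2)
  after f': (1 8 3 7)(2 4 6 5)

r' f' f'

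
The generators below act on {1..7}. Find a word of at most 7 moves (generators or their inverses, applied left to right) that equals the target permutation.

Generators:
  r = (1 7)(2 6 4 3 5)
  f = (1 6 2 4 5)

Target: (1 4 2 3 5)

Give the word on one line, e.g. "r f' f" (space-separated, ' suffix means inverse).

  after r: (1 7)(2 6 4 3 5)
  after r: (2 4 5 6 3)
  after f': (1 5)(3 6)
  after r': (1 3 2 5 7)(4 6)
  after r': (1 4 2 3 5)

r r f' r' r'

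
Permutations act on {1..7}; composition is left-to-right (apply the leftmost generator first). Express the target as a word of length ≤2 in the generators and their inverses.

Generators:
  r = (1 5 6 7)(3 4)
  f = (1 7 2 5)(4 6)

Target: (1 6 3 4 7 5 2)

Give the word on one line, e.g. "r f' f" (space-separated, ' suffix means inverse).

f' r

  after f': (1 5 2 7)(4 6)
  after r: (1 6 3 4 7 5 2)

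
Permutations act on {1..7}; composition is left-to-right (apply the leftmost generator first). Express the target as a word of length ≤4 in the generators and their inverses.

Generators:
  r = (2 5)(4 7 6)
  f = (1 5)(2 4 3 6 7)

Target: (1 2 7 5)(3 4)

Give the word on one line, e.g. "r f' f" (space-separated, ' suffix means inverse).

  after f: (1 5)(2 4 3 6 7)
  after r: (1 2 7 5)(3 4)

f r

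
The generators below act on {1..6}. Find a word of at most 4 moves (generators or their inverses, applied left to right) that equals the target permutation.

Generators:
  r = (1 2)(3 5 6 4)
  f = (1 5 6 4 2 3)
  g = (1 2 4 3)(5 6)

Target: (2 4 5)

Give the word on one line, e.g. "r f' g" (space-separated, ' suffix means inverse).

  after f': (1 3 2 4 6 5)
  after g': (1 4 5 3)
  after f: (1 2 3 5)(4 6)
  after r': (2 4 5)

f' g' f r'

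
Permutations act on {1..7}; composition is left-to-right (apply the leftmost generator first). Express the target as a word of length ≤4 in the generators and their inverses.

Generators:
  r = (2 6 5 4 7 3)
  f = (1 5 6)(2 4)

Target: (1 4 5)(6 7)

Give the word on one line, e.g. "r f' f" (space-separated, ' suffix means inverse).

  after r': (2 3 7 4 5 6)
  after f: (1 5)(2 3 7)(4 6)
  after r: (1 4 5)(6 7)

r' f r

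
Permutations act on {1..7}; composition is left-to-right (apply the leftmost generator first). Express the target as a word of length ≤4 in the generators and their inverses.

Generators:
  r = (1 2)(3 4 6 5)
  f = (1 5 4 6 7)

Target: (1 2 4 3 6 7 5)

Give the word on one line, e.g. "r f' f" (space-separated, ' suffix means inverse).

  after r': (1 2)(3 5 6 4)
  after f: (1 2 5 7)(3 4)
  after f: (1 2 4 3 6 7 5)

r' f f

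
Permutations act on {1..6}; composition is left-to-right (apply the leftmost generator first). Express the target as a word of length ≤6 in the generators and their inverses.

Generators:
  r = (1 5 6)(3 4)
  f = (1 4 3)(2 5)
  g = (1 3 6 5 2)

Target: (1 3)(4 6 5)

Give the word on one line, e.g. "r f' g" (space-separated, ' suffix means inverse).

g' g' r' g

  after g': (1 2 5 6 3)
  after g': (1 5 3 2 6)
  after r': (2 5 4 3)
  after g: (1 3)(4 6 5)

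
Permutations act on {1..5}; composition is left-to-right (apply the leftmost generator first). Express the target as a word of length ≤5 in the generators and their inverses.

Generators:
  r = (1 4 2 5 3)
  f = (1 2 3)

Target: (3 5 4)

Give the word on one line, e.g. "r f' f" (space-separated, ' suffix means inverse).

  after r: (1 4 2 5 3)
  after f': (1 4)(2 5)
  after r': (3 5 4)

r f' r'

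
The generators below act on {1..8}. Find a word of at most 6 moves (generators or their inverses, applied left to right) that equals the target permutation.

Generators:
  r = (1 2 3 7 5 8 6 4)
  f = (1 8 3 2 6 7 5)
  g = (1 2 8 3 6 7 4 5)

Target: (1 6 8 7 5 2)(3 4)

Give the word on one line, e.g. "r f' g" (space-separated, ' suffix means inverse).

  after f': (1 5 7 6 2 3 8)
  after r: (1 8 2 7 4)(3 6)
  after f: (1 3 7 4 8 6 2 5)
  after g: (1 6 8 7 5 2)(3 4)

f' r f g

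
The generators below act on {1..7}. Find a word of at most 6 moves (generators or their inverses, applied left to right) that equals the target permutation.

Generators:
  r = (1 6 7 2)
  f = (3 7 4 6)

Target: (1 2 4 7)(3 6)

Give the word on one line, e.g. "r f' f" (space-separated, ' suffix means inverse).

  after f: (3 7 4 6)
  after f: (3 4)(6 7)
  after r': (1 2 7)(3 4)
  after f: (1 2 4 7)(3 6)

f f r' f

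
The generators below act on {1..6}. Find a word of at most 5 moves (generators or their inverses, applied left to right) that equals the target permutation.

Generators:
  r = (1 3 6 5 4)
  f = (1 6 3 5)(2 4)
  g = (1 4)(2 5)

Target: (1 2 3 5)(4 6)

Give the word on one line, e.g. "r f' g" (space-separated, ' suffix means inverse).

  after f': (1 5 3 6)(2 4)
  after g': (1 2)(3 6 4 5)
  after f': (1 4 3)(2 5 6)
  after f': (1 2 3 5)(4 6)

f' g' f' f'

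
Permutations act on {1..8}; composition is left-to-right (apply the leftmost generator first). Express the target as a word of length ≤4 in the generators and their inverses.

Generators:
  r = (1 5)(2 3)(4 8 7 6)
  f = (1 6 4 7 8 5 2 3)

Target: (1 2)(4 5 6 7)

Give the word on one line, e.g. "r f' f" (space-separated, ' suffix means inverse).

r f

  after r: (1 5)(2 3)(4 8 7 6)
  after f: (1 2)(4 5 6 7)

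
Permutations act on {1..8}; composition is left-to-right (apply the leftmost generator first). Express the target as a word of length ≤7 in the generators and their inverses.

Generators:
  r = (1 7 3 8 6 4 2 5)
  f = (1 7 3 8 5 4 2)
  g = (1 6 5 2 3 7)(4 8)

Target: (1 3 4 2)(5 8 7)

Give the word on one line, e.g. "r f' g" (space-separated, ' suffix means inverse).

g f g' r f

  after g: (1 6 5 2 3 7)(4 8)
  after f: (1 6 4 5)(2 8)
  after g': (2 4 6 8 5 7 3)
  after r: (1 7 8)(3 5)
  after f: (1 3 4 2)(5 8 7)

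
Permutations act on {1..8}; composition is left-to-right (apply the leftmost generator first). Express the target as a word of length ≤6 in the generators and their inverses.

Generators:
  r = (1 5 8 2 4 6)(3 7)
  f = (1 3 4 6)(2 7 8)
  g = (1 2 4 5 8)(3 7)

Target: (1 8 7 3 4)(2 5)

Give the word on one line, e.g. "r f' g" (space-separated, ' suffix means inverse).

  after r: (1 5 8 2 4 6)(3 7)
  after f': (1 5 7)(2 3)
  after g: (1 8)(2 7)(3 4 5)
  after f: (1 2 8 3 6)(4 5)
  after r': (1 8 7 3 4)(2 5)

r f' g f r'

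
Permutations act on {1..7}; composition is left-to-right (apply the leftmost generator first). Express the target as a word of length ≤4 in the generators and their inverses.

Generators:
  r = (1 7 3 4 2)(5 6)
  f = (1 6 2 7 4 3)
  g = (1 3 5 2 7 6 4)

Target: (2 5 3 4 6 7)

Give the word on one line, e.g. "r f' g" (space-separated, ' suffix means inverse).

g r g

  after g: (1 3 5 2 7 6 4)
  after r: (1 4 7 5)(2 3 6)
  after g: (2 5 3 4 6 7)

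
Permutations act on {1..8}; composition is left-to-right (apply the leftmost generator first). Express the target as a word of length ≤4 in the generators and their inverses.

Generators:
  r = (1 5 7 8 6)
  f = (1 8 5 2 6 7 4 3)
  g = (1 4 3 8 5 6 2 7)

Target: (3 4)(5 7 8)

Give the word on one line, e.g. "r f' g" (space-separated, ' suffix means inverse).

f g' f

  after f: (1 8 5 2 6 7 4 3)
  after g': (1 3 7)(2 5 6)
  after f: (3 4)(5 7 8)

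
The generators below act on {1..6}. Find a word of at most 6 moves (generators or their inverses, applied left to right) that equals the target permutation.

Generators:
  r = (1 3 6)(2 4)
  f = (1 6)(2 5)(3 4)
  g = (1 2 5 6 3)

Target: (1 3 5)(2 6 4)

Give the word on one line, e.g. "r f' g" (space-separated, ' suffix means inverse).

f' r' f' g' f

  after f': (1 6)(2 5)(3 4)
  after r': (1 3 2 5 4)
  after f': (1 4 6)(3 5)
  after g': (1 4 5 6 3 2)
  after f: (1 3 5)(2 6 4)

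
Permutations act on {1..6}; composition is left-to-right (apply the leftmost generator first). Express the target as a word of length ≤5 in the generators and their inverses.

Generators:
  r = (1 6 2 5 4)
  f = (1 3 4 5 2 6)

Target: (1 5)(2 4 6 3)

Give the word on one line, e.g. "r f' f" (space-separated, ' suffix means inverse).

f f r'

  after f: (1 3 4 5 2 6)
  after f: (1 4 2)(3 5 6)
  after r': (1 5)(2 4 6 3)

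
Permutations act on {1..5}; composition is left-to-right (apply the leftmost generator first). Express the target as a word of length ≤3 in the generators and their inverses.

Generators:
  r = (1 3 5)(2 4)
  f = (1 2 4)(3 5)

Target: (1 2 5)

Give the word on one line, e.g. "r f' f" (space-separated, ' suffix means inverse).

  after f': (1 4 2)(3 5)
  after r': (1 2 5)

f' r'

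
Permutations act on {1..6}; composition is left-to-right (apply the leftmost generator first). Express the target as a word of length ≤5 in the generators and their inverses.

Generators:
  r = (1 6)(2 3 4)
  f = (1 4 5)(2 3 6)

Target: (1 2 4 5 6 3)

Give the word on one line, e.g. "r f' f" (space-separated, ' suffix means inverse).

f' f' r

  after f': (1 5 4)(2 6 3)
  after f': (1 4 5)(2 3 6)
  after r: (1 2 4 5 6 3)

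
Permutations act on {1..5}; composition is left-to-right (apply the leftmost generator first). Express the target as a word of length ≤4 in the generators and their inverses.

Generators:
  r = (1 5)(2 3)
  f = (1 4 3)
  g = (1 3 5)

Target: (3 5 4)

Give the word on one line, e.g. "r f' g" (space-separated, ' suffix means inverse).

  after g: (1 3 5)
  after f': (1 4)(3 5)
  after f': (3 5 4)

g f' f'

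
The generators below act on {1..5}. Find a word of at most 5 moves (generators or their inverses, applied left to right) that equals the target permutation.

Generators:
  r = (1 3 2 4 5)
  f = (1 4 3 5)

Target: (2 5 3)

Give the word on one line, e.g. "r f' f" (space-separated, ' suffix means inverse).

  after r: (1 3 2 4 5)
  after f': (1 4 3 2)
  after f': (2 5 3)

r f' f'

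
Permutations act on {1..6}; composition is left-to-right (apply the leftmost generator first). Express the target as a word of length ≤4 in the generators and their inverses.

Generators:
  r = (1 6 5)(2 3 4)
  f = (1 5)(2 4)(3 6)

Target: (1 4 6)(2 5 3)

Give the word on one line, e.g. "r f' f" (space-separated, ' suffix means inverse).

  after r: (1 6 5)(2 3 4)
  after f': (1 3 2 6)
  after r': (1 2)(3 4)(5 6)
  after f': (1 4 6)(2 5 3)

r f' r' f'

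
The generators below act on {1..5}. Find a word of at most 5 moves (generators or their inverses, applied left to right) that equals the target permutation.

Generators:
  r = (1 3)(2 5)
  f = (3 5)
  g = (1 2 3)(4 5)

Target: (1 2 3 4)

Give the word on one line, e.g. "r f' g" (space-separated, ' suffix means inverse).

f g' f r'

  after f: (3 5)
  after g': (1 3 4 5 2)
  after f: (1 5 2)(3 4)
  after r': (1 2 3 4)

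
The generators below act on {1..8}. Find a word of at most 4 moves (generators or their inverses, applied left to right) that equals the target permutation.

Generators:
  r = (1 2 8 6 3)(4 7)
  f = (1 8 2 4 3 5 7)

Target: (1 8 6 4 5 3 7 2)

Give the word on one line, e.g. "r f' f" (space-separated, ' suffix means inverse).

r f'

  after r: (1 2 8 6 3)(4 7)
  after f': (1 8 6 4 5 3 7 2)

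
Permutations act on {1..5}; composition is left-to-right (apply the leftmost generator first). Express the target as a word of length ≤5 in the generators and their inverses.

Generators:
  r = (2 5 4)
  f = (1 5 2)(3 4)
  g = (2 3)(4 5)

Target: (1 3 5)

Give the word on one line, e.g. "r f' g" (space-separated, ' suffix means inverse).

  after f: (1 5 2)(3 4)
  after r: (1 4 3 2)
  after f': (1 3 5)

f r f'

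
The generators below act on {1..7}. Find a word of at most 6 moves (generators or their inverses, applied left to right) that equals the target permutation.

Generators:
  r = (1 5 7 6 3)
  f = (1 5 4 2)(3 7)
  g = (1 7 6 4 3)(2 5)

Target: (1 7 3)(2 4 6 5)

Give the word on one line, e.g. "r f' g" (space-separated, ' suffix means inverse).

f r r f' g'

  after f: (1 5 4 2)(3 7)
  after r: (1 7)(2 5 4)(3 6)
  after r: (1 6)(2 7 5 4)
  after f': (1 6 2 3 7)
  after g': (1 7 3)(2 4 6 5)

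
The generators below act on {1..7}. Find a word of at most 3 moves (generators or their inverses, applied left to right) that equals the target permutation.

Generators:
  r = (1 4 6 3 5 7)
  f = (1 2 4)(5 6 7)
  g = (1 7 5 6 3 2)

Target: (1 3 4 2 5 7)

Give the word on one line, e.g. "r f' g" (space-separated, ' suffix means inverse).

g' r' g'

  after g': (1 2 3 6 5 7)
  after r': (1 2 6 3 4)
  after g': (1 3 4 2 5 7)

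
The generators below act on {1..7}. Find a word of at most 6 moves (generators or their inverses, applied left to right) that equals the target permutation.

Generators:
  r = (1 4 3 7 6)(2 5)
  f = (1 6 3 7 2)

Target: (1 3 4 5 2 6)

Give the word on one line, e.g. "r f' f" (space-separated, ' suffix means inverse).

r r f r'

  after r: (1 4 3 7 6)(2 5)
  after r: (1 3 6 4 7)
  after f: (1 7 6 4 2)
  after r': (1 3 4 5 2 6)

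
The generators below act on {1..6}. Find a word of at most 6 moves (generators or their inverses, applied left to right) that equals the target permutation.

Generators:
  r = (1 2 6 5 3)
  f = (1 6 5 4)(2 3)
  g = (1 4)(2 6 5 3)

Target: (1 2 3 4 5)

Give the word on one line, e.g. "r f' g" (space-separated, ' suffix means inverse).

  after r': (1 3 5 6 2)
  after f: (1 2 6 3 4)
  after f: (1 3)(2 5 4 6)
  after g: (1 2 3 4 5)

r' f f g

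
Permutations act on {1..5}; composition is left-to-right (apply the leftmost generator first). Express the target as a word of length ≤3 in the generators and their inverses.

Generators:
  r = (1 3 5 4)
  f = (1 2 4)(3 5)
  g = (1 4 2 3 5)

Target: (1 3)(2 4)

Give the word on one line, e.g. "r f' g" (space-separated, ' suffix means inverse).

  after g: (1 4 2 3 5)
  after r: (2 5 3 4)
  after r: (1 3)(2 4)

g r r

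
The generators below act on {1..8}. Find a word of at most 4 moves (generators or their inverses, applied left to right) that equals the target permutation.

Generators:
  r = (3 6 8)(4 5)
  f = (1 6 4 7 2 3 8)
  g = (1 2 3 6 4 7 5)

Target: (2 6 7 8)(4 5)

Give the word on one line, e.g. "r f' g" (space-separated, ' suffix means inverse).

  after g: (1 2 3 6 4 7 5)
  after r: (1 2 6 5)(3 8)(4 7)
  after g': (2 3 8)(6 7)
  after r: (2 6 7 8)(4 5)

g r g' r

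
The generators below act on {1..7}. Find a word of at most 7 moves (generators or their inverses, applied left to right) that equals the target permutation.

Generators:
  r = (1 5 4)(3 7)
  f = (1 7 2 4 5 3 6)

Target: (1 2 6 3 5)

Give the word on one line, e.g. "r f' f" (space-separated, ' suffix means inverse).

r' f r' f f

  after r': (1 4 5)(3 7)
  after f: (1 5 7 6)(2 4 3)
  after r': (2 5 3)(4 7 6)
  after f: (1 7)(2 3 4)(5 6)
  after f: (1 2 6 3 5)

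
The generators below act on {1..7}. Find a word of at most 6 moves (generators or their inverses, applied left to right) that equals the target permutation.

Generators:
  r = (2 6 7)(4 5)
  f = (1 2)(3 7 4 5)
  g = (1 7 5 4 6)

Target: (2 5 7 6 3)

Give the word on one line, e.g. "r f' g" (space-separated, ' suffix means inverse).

  after g': (1 6 4 5 7)
  after r': (1 2 7)(5 6)
  after f: (2 4 5 6 3 7)
  after r: (2 5 7 6 3)

g' r' f r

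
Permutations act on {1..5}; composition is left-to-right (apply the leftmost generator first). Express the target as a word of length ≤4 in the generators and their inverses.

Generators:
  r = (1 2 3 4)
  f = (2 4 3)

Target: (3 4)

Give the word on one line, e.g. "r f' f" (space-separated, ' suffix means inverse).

  after r: (1 2 3 4)
  after r: (1 3)(2 4)
  after f: (1 2 3)
  after r': (3 4)

r r f r'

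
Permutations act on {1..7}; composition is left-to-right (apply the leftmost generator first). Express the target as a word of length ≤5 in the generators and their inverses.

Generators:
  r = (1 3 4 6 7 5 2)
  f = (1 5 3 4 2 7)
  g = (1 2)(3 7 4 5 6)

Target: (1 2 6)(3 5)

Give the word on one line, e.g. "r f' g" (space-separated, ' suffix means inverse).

f' f' g r'

  after f': (1 7 2 4 3 5)
  after f': (1 2 3)(4 5 7)
  after g: (2 7 5 4 6 3)
  after r': (1 2 6)(3 5)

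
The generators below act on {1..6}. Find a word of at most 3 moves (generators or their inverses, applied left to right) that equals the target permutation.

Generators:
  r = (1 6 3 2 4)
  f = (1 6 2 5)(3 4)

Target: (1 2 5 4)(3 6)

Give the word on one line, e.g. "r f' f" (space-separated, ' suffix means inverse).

f' r' f'

  after f': (1 5 2 6)(3 4)
  after r': (1 5 3 2)(4 6)
  after f': (1 2 5 4)(3 6)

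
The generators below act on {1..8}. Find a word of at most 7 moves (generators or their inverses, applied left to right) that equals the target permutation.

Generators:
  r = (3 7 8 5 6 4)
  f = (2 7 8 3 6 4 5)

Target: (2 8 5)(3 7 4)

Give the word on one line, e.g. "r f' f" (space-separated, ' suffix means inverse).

r' f f r' f

  after r': (3 4 6 5 8 7)
  after f: (2 7 6)(3 5)
  after f: (2 8 3)(4 5 6 7)
  after r': (2 7 6 3)(4 8)
  after f: (2 8 5)(3 7 4)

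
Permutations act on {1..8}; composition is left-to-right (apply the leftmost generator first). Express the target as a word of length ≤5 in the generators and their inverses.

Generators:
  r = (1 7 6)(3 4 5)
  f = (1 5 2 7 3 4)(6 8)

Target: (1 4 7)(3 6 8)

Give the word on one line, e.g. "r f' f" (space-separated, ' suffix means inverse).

  after f': (1 4 3 7 2 5)(6 8)
  after r: (1 5 7 2 3 6 8)
  after f': (2 7 5)(3 8 4)
  after f': (1 4 7)(3 6 8)

f' r f' f'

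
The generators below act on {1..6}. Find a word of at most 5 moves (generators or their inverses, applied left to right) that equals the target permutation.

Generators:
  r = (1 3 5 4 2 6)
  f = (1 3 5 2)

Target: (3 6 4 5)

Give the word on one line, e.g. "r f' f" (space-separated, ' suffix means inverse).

  after r': (1 6 2 4 5 3)
  after r': (1 2 5)(3 6 4)
  after f: (3 6 4 5)

r' r' f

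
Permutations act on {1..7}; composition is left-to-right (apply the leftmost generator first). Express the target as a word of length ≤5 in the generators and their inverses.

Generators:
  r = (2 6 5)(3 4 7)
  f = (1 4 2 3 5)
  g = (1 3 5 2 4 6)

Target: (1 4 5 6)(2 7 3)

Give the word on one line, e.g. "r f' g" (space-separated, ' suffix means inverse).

  after g: (1 3 5 2 4 6)
  after r': (1 7 4 2 3 6)
  after r': (1 4 5 6)(2 7 3)

g r' r'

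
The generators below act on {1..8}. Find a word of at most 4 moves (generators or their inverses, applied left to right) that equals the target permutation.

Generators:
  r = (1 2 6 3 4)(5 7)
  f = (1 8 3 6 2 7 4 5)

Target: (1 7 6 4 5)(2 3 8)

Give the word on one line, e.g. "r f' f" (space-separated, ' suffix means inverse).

  after f': (1 5 4 7 2 6 3 8)
  after r: (1 7 6 4 5)(2 3 8)

f' r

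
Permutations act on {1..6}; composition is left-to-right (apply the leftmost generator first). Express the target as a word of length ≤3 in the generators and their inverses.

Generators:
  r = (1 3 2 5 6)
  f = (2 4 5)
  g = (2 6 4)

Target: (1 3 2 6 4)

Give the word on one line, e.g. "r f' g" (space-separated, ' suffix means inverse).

f' g r

  after f': (2 5 4)
  after g: (2 5)(4 6)
  after r: (1 3 2 6 4)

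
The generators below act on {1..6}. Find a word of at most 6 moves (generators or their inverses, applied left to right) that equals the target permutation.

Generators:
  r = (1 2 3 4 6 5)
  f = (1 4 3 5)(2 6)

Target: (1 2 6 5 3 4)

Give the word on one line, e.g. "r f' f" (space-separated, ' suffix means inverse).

  after f: (1 4 3 5)(2 6)
  after r': (1 3 6)(2 4)
  after f: (1 5)(2 3)(4 6)
  after r: (2 4 5)
  after r: (1 2 6 5 3 4)

f r' f r r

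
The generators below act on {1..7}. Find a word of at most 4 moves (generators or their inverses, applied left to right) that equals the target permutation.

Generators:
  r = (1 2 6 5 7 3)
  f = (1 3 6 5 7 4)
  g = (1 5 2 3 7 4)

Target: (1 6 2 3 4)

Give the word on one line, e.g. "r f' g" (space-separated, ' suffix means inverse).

r' f

  after r': (1 3 7 5 6 2)
  after f: (1 6 2 3 4)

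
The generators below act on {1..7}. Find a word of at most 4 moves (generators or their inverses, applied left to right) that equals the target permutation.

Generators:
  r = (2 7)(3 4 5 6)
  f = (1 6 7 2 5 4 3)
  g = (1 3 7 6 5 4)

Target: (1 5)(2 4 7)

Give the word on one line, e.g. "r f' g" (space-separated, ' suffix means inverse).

  after f: (1 6 7 2 5 4 3)
  after g: (1 5)(2 4 7)

f g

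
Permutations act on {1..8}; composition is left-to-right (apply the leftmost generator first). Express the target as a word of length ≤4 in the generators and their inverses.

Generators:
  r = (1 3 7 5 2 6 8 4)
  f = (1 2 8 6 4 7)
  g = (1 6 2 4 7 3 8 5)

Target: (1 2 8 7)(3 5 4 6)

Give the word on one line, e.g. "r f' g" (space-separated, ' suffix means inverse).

g' r

  after g': (1 5 8 3 7 4 2 6)
  after r: (1 2 8 7)(3 5 4 6)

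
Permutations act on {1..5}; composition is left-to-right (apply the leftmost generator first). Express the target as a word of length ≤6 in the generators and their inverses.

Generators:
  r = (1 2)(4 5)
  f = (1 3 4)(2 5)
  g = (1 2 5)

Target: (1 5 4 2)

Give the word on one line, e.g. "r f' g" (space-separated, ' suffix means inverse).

  after r': (1 2)(4 5)
  after f: (1 5)(2 3 4)
  after f: (1 2 4 5 3)
  after f: (1 5 4 2)

r' f f f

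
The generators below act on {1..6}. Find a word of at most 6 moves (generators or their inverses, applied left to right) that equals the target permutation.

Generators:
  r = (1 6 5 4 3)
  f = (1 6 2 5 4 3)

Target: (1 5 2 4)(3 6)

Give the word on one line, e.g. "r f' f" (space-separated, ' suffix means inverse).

r f' f' r' r'

  after r: (1 6 5 4 3)
  after f': (2 6)
  after f': (1 3 4 5 2)
  after r': (1 4 6)(2 3 5)
  after r': (1 5 2 4)(3 6)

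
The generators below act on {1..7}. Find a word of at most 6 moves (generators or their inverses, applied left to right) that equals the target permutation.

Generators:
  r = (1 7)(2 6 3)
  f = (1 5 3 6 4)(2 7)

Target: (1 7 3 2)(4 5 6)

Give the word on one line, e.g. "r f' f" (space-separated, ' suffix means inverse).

f' r' f' r' f

  after f': (1 4 6 3 5)(2 7)
  after r': (1 4 2)(3 5 7)
  after f': (1 6 3)(2 4 7 5)
  after r': (1 2 4)(3 7 5)
  after f: (1 7 3 2)(4 5 6)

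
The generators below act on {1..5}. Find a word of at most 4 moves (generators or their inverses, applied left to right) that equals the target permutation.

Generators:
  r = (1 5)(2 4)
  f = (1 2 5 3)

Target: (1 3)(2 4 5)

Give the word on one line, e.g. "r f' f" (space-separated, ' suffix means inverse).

r f

  after r: (1 5)(2 4)
  after f: (1 3)(2 4 5)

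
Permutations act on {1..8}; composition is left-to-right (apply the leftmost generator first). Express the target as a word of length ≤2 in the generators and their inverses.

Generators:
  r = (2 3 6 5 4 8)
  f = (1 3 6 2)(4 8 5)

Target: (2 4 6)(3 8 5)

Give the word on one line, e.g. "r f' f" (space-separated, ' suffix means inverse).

r' r'

  after r': (2 8 4 5 6 3)
  after r': (2 4 6)(3 8 5)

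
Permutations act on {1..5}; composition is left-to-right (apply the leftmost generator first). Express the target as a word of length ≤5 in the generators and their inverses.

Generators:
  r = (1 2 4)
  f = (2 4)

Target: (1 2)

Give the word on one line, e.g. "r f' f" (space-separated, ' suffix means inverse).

  after r: (1 2 4)
  after f: (1 4)
  after r: (2 4)
  after r: (1 2)

r f r r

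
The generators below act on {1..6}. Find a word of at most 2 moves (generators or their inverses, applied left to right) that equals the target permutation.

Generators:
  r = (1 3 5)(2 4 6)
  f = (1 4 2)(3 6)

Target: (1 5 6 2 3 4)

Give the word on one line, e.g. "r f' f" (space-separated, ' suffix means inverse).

r' f

  after r': (1 5 3)(2 6 4)
  after f: (1 5 6 2 3 4)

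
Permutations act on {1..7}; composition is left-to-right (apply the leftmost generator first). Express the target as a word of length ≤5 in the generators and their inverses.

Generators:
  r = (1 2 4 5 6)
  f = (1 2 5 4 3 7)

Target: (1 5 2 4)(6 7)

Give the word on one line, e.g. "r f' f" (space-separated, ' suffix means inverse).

r f r' f'

  after r: (1 2 4 5 6)
  after f: (1 5 6 2 3 7)
  after r': (1 4 2 3 7 6)
  after f': (1 5 2 4)(6 7)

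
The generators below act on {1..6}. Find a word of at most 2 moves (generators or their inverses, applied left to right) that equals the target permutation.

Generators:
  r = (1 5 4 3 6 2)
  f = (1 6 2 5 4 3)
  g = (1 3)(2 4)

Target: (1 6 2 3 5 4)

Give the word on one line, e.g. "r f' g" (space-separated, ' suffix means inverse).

g r

  after g: (1 3)(2 4)
  after r: (1 6 2 3 5 4)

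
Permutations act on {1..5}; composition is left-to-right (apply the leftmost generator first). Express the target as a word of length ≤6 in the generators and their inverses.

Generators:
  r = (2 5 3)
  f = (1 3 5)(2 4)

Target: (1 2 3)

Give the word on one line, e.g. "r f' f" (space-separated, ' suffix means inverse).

f' f' r f f

  after f': (1 5 3)(2 4)
  after f': (1 3 5)
  after r: (1 2 5)
  after f: (1 4 2)(3 5)
  after f: (1 2 3)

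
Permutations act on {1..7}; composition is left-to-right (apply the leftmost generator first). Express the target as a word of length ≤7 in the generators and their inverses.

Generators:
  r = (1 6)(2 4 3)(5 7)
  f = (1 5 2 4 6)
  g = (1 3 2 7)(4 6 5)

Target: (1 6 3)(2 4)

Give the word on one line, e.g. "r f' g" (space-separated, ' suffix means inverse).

f r' f g f'

  after f: (1 5 2 4 6)
  after r': (1 7 5 3 4)
  after f: (1 7 2 4 5 3 6)
  after g: (2 6 3 5)
  after f': (1 6 3)(2 4)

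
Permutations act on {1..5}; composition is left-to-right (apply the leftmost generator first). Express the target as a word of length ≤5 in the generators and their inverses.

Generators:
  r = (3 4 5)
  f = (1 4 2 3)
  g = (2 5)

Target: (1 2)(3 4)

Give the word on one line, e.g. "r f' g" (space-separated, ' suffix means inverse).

  after f': (1 3 2 4)
  after f': (1 2)(3 4)
  after r': (1 2)(4 5)
  after r': (1 2)(3 5)
  after r': (1 2)(3 4)

f' f' r' r' r'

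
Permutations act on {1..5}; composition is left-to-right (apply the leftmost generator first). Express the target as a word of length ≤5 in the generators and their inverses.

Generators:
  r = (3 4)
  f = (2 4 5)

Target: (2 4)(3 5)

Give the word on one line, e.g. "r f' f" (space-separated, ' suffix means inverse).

f' f' r' f r'

  after f': (2 5 4)
  after f': (2 4 5)
  after r': (2 3 4 5)
  after f: (2 3 5 4)
  after r': (2 4)(3 5)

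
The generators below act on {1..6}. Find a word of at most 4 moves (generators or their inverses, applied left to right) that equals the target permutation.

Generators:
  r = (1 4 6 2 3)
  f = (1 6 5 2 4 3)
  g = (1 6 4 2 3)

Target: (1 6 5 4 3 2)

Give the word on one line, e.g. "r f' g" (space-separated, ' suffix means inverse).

r f' r'

  after r: (1 4 6 2 3)
  after f': (1 2 4)(5 6)
  after r': (1 6 5 4 3 2)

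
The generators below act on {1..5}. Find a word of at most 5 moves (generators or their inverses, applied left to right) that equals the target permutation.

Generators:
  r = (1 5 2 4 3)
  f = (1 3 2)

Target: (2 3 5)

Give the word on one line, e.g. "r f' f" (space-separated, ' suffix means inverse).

  after r': (1 3 4 2 5)
  after f: (1 2 5 3 4)
  after r: (1 4 5)
  after r: (1 3)(2 4)
  after r: (2 3 5)

r' f r r r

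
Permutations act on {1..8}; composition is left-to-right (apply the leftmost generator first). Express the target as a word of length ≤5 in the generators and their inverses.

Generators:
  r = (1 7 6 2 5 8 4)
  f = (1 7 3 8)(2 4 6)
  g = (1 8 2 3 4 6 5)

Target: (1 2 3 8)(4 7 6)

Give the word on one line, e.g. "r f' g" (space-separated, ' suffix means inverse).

f' r g r

  after f': (1 8 3 7)(2 6 4)
  after r: (1 4 5 8 3 6)
  after g: (1 6 8 4)(2 3 5)
  after r: (1 2 3 8)(4 7 6)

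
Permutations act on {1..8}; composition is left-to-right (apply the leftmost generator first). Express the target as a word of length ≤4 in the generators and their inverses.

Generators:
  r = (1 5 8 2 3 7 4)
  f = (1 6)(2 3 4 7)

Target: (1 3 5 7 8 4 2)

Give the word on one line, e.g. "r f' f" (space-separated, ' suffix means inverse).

  after r: (1 5 8 2 3 7 4)
  after r: (1 8 3 4 5 2 7)
  after r: (1 2 4 8 7 5 3)
  after r: (1 3 5 7 8 4 2)

r r r r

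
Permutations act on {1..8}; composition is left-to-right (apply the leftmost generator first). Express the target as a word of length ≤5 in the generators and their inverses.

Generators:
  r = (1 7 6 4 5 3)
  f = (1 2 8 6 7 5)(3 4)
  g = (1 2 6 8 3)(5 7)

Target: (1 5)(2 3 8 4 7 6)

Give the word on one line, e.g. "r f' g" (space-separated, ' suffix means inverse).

  after g: (1 2 6 8 3)(5 7)
  after f': (2 8 4 3 5 6)
  after g: (1 2 3 7 5 8 4)
  after f': (2 4 5)(3 6 8)
  after f': (1 5)(2 3 8 4 7 6)

g f' g f' f'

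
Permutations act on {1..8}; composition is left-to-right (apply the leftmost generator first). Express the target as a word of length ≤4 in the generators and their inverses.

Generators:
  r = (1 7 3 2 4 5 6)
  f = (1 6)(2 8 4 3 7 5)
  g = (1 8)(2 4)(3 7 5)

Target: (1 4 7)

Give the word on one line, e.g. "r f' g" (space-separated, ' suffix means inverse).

  after r: (1 7 3 2 4 5 6)
  after g': (1 3 4 7 5 6 8)
  after g': (1 5 6)(2 4 3)
  after r': (1 4 7)

r g' g' r'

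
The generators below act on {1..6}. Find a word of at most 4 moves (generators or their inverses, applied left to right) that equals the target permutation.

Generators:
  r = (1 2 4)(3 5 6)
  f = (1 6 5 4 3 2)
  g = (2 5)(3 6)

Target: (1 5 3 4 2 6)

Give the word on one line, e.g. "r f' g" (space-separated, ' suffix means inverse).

f' g

  after f': (1 2 3 4 5 6)
  after g: (1 5 3 4 2 6)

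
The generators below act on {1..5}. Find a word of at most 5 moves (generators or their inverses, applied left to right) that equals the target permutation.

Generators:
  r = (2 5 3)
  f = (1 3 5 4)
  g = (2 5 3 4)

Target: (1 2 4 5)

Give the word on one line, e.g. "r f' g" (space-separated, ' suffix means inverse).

  after g': (2 4 3 5)
  after r': (2 4 5 3)
  after f': (1 4 3 2 5)
  after r: (1 4 2 3 5)
  after g: (1 2 4 5)

g' r' f' r g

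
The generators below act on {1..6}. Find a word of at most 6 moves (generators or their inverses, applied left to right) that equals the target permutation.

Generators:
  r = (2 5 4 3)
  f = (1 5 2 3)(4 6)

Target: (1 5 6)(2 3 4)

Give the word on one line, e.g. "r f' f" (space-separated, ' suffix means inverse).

r' f r' f'

  after r': (2 3 4 5)
  after f: (1 5 3 6 4 2)
  after r': (1 2)(3 6 5 4)
  after f': (1 5 6)(2 3 4)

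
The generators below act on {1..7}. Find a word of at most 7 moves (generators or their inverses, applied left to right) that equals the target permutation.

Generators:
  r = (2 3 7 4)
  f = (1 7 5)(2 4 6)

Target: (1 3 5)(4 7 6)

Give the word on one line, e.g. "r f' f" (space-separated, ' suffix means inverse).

  after r: (2 3 7 4)
  after f: (1 7 6 2 3 5)
  after r: (1 4 2 7 6 3 5)
  after r: (1 2 4 3 5)(6 7)
  after r: (1 3 5)(4 7 6)

r f r r r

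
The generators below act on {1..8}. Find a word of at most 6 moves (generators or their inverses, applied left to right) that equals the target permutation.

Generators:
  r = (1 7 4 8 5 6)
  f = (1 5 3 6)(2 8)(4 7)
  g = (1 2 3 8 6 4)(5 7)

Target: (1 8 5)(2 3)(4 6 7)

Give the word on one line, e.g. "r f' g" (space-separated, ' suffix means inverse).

  after r': (1 6 5 8 4 7)
  after g': (1 8 6 7 4 5 3 2)
  after f': (1 2 6 4)(3 8)
  after f': (1 8 5)(2 3)(4 6 7)

r' g' f' f'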